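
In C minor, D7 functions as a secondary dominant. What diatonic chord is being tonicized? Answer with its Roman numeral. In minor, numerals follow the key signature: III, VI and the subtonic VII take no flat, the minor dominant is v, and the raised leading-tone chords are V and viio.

The chord is a dominant seventh chord on D.
A dominant resolves down a perfect fifth: D → G. In C minor, G is scale degree 5, i.e. V.

V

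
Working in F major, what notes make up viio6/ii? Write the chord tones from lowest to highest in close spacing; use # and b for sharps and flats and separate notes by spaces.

viio6/ii is a secondary leading-tone chord. The target ii is G in F major; the applied chord is rooted a semitone below, on F#.
Building a diminished triad on F# gives F#-A-C.
The figured bass 6 indicates first inversion, placing the third (A) in the bass: A-C-F#.

A C F#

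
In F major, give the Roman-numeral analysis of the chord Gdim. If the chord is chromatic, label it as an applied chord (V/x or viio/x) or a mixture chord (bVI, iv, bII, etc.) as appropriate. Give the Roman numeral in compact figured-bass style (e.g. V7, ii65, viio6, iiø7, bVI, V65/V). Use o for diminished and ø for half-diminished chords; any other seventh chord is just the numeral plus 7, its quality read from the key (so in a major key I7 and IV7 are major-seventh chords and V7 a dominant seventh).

Stacked in thirds the chord is G-Bb-Db: a diminished triad on G.
G is the second degree of F major. This is the diminished supertonic triad, borrowed from the parallel minor.

iio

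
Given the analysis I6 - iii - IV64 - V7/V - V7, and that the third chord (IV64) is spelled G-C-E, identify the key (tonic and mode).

G major

The anchor chord is a major triad on C, labeled IV64.
Counting down 3 scale steps from C places the tonic on G; a major triad on degree 4 is diatonic only in major.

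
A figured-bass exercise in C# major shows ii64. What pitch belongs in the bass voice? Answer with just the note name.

ii in C# major has root D#; the chord is D#-F#-A#.
The figure 64 means second inversion — the fifth is in the bass.

A#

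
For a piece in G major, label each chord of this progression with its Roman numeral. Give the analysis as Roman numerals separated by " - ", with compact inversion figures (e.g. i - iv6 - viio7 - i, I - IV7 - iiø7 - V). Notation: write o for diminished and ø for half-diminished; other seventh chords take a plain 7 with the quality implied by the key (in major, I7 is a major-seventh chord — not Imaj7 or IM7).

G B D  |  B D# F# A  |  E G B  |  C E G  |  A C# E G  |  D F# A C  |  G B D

I - V7/vi - vi - IV - V7/V - V7 - I

G-B-D: major triad on G = scale degree 1 → I.
B-D#-F#-A: chromatic; B is V of vi, so V7/vi.
E-G-B: minor triad on E = scale degree 6 → vi.
C-E-G: root C is the subdominant; major triad there is IV.
A-C#-E-G is the secondary dominant of V (dominant seventh chord on A): V7/V.
D-F#-A-C: root D is the dominant; dominant seventh chord there is V7.
G-B-D: root G is the tonic; major triad there is I.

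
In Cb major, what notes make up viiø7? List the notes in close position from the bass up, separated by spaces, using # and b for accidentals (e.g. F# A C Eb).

Bb Db Fb Ab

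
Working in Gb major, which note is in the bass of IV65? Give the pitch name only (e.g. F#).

IV in Gb major has root Cb; the chord is Cb-Eb-Gb-Bb.
The figure 65 means first inversion — the third is in the bass.

Eb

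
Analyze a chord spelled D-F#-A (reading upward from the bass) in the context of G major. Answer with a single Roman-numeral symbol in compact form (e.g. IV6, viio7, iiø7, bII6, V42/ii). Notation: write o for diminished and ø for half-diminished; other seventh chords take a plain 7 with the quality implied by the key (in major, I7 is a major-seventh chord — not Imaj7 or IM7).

V

Stacked in thirds the chord is D-F#-A: a major triad on D.
In G major, D is the dominant; the diatonic major triad there is V.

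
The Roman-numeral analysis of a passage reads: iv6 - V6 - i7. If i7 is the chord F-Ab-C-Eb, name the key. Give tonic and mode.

The anchor chord is a minor seventh chord on F, labeled i7.
If F is scale degree 1 and the mode makes that degree carry a minor seventh chord, the tonic is F and the mode is minor.

F minor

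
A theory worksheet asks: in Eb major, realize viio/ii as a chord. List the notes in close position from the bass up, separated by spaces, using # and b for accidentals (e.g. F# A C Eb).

viio/ii is a secondary leading-tone chord. The target ii is F in Eb major; the applied chord is rooted a semitone below, on E.
Building a diminished triad on E gives E-G-Bb.

E G Bb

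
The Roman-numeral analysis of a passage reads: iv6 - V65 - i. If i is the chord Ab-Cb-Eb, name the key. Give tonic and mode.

Ab minor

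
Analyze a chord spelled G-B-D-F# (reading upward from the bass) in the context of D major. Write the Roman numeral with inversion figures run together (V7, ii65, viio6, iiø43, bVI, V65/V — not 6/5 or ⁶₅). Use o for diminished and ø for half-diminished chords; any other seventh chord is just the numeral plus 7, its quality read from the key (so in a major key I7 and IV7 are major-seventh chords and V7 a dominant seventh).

IV7

The pitches G-B-D-F# form a major seventh chord rooted on G.
G is scale degree 4 in D major, and a major seventh chord on that degree is written IV7.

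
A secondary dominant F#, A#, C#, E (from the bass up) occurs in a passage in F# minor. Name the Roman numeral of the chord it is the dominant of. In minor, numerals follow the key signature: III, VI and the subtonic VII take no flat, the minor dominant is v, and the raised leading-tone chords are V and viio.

iv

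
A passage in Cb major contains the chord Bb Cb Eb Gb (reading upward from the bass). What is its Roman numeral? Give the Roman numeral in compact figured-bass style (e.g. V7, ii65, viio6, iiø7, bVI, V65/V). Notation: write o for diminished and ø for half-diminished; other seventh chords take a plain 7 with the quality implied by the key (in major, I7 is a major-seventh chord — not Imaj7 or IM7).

The pitches Cb-Eb-Gb-Bb form a major seventh chord rooted on Cb.
In Cb major, Cb is the tonic; the diatonic major seventh chord there is I7.
With Bb in the bass the chord is in third inversion, so the figured bass is 42.

I42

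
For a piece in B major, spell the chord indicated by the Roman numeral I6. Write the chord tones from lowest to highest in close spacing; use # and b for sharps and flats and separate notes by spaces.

The numeral's case and figure indicate a major triad. In B major its root, the tonic, is B.
Stacking thirds from B gives B-D#-F#.
The figured bass 6 indicates first inversion, placing the third (D#) in the bass: D#-F#-B.

D# F# B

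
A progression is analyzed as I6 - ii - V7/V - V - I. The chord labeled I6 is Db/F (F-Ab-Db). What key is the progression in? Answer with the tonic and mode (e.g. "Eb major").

Db major

The anchor chord is a major triad on Db, labeled I6.
If Db is scale degree 1 and the mode makes that degree carry a major triad, the tonic is Db and the mode is major.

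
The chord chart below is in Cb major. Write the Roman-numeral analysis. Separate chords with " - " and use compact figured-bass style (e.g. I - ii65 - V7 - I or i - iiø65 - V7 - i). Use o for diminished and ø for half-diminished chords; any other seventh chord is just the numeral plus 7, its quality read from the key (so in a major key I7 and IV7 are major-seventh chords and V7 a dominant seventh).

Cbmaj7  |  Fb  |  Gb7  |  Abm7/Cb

Cbmaj7: root Cb is the tonic; major seventh chord there is I7.
Fb has root Fb, degree 4 in Cb major, so IV.
Gb7: dominant seventh chord on Gb = scale degree 5 → V7.
Abm7/Cb: minor seventh chord on Ab = scale degree 6 → vi65.

I7 - IV - V7 - vi65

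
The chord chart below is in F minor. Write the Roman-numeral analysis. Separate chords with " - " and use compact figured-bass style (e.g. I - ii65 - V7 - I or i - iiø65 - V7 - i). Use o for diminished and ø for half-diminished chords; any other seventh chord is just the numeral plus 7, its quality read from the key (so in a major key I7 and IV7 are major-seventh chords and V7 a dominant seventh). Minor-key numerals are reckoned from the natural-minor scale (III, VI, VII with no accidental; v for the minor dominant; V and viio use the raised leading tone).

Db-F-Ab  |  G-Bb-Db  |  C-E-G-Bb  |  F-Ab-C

VI - iio - V7 - i

Db-F-Ab: root Db is the submediant; major triad there is VI.
G-Bb-Db: root G is the supertonic; diminished triad there is iio.
C-E-G-Bb: root C is the dominant; dominant seventh chord there is V7.
F-Ab-C: minor triad on F = scale degree 1 → i.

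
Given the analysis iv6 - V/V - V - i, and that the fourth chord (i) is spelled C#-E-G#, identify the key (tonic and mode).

C# minor

The anchor chord is a minor triad on C#, labeled i.
If C# is scale degree 1 and the mode makes that degree carry a minor triad, the tonic is C# and the mode is minor.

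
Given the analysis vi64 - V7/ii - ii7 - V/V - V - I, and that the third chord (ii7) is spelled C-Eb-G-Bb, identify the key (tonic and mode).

Bb major

The anchor chord is a minor seventh chord on C, labeled ii7.
Counting down one scale step from C places the tonic on Bb; a minor seventh chord on degree 2 is diatonic only in major.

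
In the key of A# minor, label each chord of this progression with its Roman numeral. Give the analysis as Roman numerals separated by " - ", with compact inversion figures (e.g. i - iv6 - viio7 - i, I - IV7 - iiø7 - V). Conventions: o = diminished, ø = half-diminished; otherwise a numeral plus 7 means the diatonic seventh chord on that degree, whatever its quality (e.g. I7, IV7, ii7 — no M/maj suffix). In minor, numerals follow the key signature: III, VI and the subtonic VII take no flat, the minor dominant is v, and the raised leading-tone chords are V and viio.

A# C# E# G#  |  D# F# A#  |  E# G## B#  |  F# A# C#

A#-C#-E#-G#: minor seventh chord on A# = scale degree 1 → i7.
D#-F#-A# has root D#, degree 4 in A# minor, so iv.
E#-G##-B#: root E# is the dominant; major triad there is V.
F#-A#-C# has root F#, degree 6 in A# minor, so VI.

i7 - iv - V - VI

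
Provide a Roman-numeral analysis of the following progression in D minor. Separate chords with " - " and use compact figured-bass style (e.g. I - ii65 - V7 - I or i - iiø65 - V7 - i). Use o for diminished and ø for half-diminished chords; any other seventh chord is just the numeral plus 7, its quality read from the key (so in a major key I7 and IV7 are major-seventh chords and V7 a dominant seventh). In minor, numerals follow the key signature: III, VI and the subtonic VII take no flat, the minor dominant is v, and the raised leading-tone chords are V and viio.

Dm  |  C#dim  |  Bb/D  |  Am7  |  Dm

Dm: minor triad on D = scale degree 1 → i.
C#dim: root C# is the leading tone; diminished triad there is viio.
Bb/D has root Bb, degree 6 in D minor, so VI6.
Am7: root A is the dominant; minor seventh chord there is v7.
Dm has root D, degree 1 in D minor, so i.

i - viio - VI6 - v7 - i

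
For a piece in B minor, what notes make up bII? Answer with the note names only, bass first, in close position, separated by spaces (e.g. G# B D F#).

C E G

Scale degree 2 in B minor is C#; lowering it a half step gives C. bII is the Neapolitan chord — a major triad on the lowered second degree.
So the chord is C-E-G.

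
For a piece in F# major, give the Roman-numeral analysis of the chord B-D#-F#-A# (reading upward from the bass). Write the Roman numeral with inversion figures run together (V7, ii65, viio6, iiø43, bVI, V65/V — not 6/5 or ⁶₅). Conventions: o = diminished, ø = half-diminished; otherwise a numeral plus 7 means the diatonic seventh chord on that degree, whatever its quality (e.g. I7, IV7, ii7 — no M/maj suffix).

The pitches B-D#-F#-A# form a major seventh chord rooted on B.
B is scale degree 4 in F# major, and a major seventh chord on that degree is written IV7.

IV7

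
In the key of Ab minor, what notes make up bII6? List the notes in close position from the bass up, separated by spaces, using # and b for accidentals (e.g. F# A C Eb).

bII6 is the Neapolitan sixth — a major triad on the lowered second degree, here in its customary first inversion. In Ab minor that root is Bbb.
So the chord is Bbb-Db-Fb.
The figured bass 6 indicates first inversion, placing the third (Db) in the bass: Db-Fb-Bbb.

Db Fb Bbb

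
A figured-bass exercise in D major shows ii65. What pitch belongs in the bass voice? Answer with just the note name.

G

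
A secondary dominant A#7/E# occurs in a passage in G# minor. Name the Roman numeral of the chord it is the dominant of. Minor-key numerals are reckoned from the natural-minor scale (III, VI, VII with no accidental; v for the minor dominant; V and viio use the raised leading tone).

V

The chord is a dominant seventh chord on A#.
A dominant resolves down a perfect fifth: A# → D#. In G# minor, D# is scale degree 5, i.e. V.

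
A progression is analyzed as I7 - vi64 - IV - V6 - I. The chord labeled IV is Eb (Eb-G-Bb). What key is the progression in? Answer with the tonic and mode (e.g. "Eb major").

Bb major

IV is given as Eb-G-Bb — a major triad with root Eb.
If Eb is scale degree 4 and the mode makes that degree carry a major triad, the tonic is Bb and the mode is major.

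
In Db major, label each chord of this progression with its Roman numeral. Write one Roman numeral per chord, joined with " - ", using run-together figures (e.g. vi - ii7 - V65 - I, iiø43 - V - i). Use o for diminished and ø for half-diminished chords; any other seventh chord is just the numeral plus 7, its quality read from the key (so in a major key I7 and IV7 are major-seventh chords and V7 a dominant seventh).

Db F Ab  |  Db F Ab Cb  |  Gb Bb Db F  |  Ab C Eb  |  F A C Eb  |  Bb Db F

Db-F-Ab: root Db is the tonic; major triad there is I.
Db-F-Ab-Cb: a dominant seventh chord on Db, the applied dominant of IV → V7/IV.
Gb-Bb-Db-F has root Gb, degree 4 in Db major, so IV7.
Ab-C-Eb: major triad on Ab = scale degree 5 → V.
F-A-C-Eb: chromatic; F is V of vi, so V7/vi.
Bb-Db-F has root Bb, degree 6 in Db major, so vi.

I - V7/IV - IV7 - V - V7/vi - vi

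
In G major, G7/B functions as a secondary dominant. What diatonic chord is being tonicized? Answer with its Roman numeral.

The chord is a dominant seventh chord on G.
A dominant resolves down a perfect fifth: G → C. In G major, C is scale degree 4, i.e. IV.

IV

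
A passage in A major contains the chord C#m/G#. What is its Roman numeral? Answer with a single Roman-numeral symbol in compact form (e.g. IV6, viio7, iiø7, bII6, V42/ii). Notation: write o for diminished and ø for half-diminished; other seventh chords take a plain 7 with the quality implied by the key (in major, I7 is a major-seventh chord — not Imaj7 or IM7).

Stacked in thirds the chord is C#-E-G#: a minor triad on C#.
In A major, C# is the mediant; the diatonic minor triad there is iii.
With G# in the bass the chord is in second inversion, so the figured bass is 64.

iii64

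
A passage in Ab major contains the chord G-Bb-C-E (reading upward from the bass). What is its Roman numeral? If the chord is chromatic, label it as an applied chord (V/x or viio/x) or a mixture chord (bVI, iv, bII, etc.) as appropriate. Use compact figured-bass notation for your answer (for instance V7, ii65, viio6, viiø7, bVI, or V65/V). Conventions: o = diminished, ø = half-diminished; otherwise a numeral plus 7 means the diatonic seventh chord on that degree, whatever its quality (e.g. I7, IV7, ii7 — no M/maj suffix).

V43/vi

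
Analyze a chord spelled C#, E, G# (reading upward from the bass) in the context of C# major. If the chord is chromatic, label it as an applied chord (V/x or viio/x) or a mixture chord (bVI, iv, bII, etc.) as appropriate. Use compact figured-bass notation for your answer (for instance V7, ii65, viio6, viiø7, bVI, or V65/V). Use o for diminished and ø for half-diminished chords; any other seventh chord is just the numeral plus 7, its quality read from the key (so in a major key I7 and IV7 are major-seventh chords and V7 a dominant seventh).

i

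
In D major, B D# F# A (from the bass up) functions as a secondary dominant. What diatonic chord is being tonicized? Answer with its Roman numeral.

The chord is a dominant seventh chord on B.
A dominant resolves down a perfect fifth: B → E. In D major, E is scale degree 2, i.e. ii.

ii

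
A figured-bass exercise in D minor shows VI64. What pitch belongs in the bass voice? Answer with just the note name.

F

VI in D minor has root Bb; the chord is Bb-D-F.
The figure 64 means second inversion — the fifth is in the bass.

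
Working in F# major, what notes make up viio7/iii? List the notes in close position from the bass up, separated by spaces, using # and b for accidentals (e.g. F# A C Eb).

viio7/iii is a secondary leading-tone chord. The target iii is A# in F# major; the applied chord is rooted a semitone below, on G##.
Building a fully diminished seventh chord on G## gives G##-B#-D#-F#.

G## B# D# F#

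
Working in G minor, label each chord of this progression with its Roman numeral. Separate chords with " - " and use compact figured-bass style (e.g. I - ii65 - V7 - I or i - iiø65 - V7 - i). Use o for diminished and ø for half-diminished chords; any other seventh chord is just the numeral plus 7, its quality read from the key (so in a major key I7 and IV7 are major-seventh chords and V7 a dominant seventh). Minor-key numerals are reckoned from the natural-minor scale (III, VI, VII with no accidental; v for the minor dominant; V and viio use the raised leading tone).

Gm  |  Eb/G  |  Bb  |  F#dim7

Gm has root G, degree 1 in G minor, so i.
Eb/G: root Eb is the submediant; major triad there is VI6.
Bb: root Bb is the mediant; major triad there is III.
F#dim7: root F# is the leading tone; fully diminished seventh chord there is viio7.

i - VI6 - III - viio7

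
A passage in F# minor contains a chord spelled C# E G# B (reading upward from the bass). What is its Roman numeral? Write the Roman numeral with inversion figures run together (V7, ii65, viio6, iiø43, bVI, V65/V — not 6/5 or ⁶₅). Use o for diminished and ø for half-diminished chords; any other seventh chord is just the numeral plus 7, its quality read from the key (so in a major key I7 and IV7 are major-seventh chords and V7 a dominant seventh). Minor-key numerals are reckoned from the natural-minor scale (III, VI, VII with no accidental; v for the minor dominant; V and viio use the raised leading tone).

v7

Stacked in thirds the chord is C#-E-G#-B: a minor seventh chord on C#.
In F# minor, C# is the dominant; the diatonic minor seventh chord there is v7.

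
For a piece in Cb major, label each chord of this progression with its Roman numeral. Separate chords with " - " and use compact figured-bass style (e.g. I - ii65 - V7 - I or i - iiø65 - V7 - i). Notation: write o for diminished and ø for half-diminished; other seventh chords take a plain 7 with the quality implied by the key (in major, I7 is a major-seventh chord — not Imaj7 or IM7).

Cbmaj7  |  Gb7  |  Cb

I7 - V7 - I

Cbmaj7: major seventh chord on Cb = scale degree 1 → I7.
Gb7: root Gb is the dominant; dominant seventh chord there is V7.
Cb: root Cb is the tonic; major triad there is I.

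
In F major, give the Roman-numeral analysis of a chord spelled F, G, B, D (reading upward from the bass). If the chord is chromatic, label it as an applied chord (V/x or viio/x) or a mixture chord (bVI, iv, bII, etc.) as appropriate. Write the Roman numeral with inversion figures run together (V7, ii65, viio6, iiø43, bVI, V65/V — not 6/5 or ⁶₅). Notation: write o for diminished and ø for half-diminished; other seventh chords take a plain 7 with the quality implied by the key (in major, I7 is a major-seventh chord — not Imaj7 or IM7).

V42/V

Stacked in thirds the chord is G-B-D-F: a dominant seventh chord on G.
G is not a diatonic chord root with this quality in F major, but it lies a perfect fifth above C (V), so the chord functions as an applied dominant of V.
With F in the bass the chord is in third inversion, so the figured bass is 42.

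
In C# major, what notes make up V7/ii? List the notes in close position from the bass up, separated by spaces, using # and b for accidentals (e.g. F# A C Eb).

A# C## E# G#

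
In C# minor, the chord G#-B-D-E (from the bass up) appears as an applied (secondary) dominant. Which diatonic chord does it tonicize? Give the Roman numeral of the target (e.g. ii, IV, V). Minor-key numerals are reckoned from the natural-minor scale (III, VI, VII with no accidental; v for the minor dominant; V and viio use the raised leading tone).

VI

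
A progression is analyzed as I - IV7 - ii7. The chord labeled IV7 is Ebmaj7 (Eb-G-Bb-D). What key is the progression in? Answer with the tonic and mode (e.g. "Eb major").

IV7 is given as Eb-G-Bb-D — a major seventh chord with root Eb.
Counting down 3 scale steps from Eb places the tonic on Bb; a major seventh chord on degree 4 is diatonic only in major.

Bb major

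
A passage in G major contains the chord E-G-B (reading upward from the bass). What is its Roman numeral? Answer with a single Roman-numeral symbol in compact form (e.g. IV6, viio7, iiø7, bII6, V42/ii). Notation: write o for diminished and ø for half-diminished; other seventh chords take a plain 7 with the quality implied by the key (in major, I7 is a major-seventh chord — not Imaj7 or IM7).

vi

The pitches E-G-B form a minor triad rooted on E.
In G major, E is the submediant; the diatonic minor triad there is vi.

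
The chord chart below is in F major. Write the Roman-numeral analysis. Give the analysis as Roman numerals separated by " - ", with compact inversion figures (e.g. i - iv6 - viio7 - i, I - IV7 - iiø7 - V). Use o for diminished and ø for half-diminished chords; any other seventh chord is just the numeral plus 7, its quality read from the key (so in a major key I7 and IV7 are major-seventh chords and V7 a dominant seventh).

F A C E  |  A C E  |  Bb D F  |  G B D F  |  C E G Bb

I7 - iii - IV - V7/V - V7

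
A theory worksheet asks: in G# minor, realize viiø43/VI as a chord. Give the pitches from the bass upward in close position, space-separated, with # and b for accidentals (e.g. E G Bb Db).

A C# D# F#

The slash marks an applied leading-tone chord: viio of VI. In G# minor, VI is E, so the leading tone to it is D#, a half step below.
Building a half-diminished seventh chord on D# gives D#-F#-A-C#.
The figured bass 43 indicates second inversion, placing the fifth (A) in the bass: A-C#-D#-F#.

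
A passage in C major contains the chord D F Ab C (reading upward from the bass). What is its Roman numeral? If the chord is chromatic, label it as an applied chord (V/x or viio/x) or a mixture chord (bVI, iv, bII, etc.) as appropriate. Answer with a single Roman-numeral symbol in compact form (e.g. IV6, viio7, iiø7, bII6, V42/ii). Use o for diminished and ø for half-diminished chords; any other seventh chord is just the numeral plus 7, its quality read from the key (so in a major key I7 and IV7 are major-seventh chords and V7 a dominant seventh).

iiø7

The pitches D-F-Ab-C form a half-diminished seventh chord rooted on D.
D is the second degree of C major. This is the half-diminished supertonic seventh, borrowed from the parallel minor.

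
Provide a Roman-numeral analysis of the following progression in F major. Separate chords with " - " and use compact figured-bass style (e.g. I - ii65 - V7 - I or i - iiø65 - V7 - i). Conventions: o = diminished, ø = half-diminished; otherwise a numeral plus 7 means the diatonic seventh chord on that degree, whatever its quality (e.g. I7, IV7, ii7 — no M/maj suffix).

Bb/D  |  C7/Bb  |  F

IV6 - V42 - I

Bb/D: major triad on Bb = scale degree 4 → IV6.
C7/Bb: root C is the dominant; dominant seventh chord there is V42.
F: major triad on F = scale degree 1 → I.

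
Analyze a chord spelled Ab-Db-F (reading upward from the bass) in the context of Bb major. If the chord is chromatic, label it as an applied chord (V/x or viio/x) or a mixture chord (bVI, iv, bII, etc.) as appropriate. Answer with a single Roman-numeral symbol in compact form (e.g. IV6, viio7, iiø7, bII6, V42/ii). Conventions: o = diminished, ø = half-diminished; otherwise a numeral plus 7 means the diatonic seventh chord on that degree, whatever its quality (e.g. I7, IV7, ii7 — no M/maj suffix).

bIII64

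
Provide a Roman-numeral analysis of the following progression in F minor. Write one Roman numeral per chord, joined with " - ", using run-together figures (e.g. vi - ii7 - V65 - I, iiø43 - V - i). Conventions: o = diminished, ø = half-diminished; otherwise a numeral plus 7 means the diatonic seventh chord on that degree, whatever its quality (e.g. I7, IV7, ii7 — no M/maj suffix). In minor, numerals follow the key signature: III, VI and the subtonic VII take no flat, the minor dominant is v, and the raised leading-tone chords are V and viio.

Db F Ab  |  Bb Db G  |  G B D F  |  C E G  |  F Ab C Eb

Db-F-Ab: major triad on Db = scale degree 6 → VI.
Bb-Db-G: root G is the supertonic; diminished triad there is iio6.
G-B-D-F: chromatic; G is V of V, so V7/V.
C-E-G: major triad on C = scale degree 5 → V.
F-Ab-C-Eb: minor seventh chord on F = scale degree 1 → i7.

VI - iio6 - V7/V - V - i7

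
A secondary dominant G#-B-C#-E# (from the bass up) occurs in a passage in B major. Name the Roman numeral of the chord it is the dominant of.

V

The chord is a dominant seventh chord on C#.
A dominant resolves down a perfect fifth: C# → F#. In B major, F# is scale degree 5, i.e. V.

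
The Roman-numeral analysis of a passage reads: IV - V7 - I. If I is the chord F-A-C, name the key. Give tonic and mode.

The anchor chord is a major triad on F, labeled I.
If F is scale degree 1 and the mode makes that degree carry a major triad, the tonic is F and the mode is major.

F major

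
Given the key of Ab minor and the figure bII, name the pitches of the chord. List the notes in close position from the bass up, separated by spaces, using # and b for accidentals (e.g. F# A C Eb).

Bbb Db Fb

bII is the Neapolitan chord — a major triad on the lowered second degree. In Ab minor that root is Bbb.
So the chord is Bbb-Db-Fb.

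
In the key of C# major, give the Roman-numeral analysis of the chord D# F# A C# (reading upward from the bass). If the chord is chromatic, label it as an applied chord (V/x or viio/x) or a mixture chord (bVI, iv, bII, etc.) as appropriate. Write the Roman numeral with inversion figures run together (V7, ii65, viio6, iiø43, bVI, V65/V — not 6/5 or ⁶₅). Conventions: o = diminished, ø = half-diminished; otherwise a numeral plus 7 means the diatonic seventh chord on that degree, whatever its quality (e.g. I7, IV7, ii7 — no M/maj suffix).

iiø7

Stacked in thirds the chord is D#-F#-A-C#: a half-diminished seventh chord on D#.
D# is the second degree of C# major. This is the half-diminished supertonic seventh, borrowed from the parallel minor.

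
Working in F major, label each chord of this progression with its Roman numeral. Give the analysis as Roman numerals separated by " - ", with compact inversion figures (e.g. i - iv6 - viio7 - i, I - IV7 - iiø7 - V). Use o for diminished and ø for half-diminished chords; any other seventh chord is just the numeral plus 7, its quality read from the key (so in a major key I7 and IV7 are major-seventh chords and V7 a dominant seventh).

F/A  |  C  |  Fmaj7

I6 - V - I7

F/A: root F is the tonic; major triad there is I6.
C: major triad on C = scale degree 5 → V.
Fmaj7: root F is the tonic; major seventh chord there is I7.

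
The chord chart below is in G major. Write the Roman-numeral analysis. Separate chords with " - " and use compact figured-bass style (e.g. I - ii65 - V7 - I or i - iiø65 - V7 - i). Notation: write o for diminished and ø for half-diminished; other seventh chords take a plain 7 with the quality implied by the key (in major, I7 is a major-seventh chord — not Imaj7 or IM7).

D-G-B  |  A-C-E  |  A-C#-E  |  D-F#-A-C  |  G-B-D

I64 - ii - V/V - V7 - I

D-G-B: major triad on G = scale degree 1 → I64.
A-C-E: minor triad on A = scale degree 2 → ii.
A-C#-E: chromatic; A is V of V, so V/V.
D-F#-A-C: root D is the dominant; dominant seventh chord there is V7.
G-B-D: major triad on G = scale degree 1 → I.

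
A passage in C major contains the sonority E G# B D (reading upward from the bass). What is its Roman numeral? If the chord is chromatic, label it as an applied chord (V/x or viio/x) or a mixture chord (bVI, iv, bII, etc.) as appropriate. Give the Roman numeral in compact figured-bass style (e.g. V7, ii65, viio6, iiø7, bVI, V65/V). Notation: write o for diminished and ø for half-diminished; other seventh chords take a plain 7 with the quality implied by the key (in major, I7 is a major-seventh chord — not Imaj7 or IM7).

V7/vi

Stacked in thirds the chord is E-G#-B-D: a dominant seventh chord on E.
E is not a diatonic chord root with this quality in C major, but it lies a perfect fifth above A (vi), so the chord functions as an applied dominant of vi.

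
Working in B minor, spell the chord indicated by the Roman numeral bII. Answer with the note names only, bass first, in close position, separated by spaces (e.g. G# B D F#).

C E G

bII is the Neapolitan chord — a major triad on the lowered second degree. In B minor that root is C.
So the chord is C-E-G.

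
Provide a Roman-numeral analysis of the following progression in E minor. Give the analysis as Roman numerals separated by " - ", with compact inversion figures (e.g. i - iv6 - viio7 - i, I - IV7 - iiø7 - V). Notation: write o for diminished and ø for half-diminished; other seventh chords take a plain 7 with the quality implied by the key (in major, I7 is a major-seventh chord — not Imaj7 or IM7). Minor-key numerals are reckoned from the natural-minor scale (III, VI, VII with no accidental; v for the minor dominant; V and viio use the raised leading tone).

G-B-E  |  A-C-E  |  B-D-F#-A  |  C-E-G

i6 - iv - v7 - VI

G-B-E: minor triad on E = scale degree 1 → i6.
A-C-E: root A is the subdominant; minor triad there is iv.
B-D-F#-A: minor seventh chord on B = scale degree 5 → v7.
C-E-G: major triad on C = scale degree 6 → VI.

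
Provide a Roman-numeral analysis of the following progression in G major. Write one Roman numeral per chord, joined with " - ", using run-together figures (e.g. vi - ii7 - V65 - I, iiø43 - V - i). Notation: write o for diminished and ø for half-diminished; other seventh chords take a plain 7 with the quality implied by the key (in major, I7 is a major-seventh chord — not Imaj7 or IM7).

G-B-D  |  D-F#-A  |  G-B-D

I - V - I

G-B-D: major triad on G = scale degree 1 → I.
D-F#-A: root D is the dominant; major triad there is V.
G-B-D: major triad on G = scale degree 1 → I.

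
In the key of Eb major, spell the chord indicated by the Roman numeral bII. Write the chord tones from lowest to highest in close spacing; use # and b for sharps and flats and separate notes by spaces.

Fb Ab Cb

bII is the Neapolitan chord — a major triad on the lowered second degree. In Eb major that root is Fb.
So the chord is Fb-Ab-Cb, a major triad.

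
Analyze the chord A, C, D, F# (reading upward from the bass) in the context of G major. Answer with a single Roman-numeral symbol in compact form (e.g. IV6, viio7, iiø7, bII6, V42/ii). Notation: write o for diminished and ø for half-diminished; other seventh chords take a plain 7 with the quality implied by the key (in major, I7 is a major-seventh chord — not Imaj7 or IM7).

Stacked in thirds the chord is D-F#-A-C: a dominant seventh chord on D.
In G major, D is the dominant; the diatonic dominant seventh chord there is V7.
With A in the bass the chord is in second inversion, so the figured bass is 43.

V43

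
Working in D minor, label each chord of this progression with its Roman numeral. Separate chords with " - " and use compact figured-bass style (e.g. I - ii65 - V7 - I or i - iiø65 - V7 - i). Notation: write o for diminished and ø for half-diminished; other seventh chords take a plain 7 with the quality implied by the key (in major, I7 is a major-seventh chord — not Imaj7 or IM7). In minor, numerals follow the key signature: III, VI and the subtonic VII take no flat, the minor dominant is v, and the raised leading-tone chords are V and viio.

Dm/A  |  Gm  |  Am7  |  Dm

Dm/A: root D is the tonic; minor triad there is i64.
Gm: root G is the subdominant; minor triad there is iv.
Am7 has root A, degree 5 in D minor, so v7.
Dm: minor triad on D = scale degree 1 → i.

i64 - iv - v7 - i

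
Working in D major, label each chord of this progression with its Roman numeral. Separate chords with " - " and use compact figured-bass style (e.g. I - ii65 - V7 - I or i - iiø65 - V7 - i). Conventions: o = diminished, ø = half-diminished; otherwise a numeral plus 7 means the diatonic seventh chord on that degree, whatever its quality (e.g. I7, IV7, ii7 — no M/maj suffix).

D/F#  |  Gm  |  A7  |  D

I6 - iv - V7 - I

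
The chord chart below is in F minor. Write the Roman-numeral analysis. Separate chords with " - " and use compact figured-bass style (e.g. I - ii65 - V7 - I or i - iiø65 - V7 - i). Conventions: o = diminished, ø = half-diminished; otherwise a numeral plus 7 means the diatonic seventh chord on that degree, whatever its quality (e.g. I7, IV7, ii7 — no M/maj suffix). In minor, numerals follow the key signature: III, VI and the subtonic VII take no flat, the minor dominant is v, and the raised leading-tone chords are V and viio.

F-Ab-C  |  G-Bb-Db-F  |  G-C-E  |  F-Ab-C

F-Ab-C has root F, degree 1 in F minor, so i.
G-Bb-Db-F: root G is the supertonic; half-diminished seventh chord there is iiø7.
G-C-E: major triad on C = scale degree 5 → V64.
F-Ab-C: root F is the tonic; minor triad there is i.

i - iiø7 - V64 - i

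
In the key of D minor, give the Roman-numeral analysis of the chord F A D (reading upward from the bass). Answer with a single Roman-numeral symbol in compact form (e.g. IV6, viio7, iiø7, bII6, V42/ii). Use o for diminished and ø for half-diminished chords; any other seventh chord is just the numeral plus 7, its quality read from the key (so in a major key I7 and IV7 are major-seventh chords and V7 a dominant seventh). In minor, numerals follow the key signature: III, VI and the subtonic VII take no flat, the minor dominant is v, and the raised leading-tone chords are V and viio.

i6

The pitches D-F-A form a minor triad rooted on D.
D is scale degree 1 in D minor, and a minor triad on that degree is written i.
With F in the bass the chord is in first inversion, so the figured bass is 6.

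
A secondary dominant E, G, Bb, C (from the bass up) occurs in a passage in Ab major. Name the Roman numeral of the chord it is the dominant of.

vi

The chord is a dominant seventh chord on C.
A dominant resolves down a perfect fifth: C → F. In Ab major, F is scale degree 6, i.e. vi.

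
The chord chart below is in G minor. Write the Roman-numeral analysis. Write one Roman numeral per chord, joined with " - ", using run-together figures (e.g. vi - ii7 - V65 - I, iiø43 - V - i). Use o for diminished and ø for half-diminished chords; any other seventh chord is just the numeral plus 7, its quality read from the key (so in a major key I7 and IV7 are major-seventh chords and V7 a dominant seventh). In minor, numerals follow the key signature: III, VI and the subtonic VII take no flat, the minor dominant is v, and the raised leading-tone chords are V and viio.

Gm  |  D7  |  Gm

Gm has root G, degree 1 in G minor, so i.
D7: root D is the dominant; dominant seventh chord there is V7.
Gm has root G, degree 1 in G minor, so i.

i - V7 - i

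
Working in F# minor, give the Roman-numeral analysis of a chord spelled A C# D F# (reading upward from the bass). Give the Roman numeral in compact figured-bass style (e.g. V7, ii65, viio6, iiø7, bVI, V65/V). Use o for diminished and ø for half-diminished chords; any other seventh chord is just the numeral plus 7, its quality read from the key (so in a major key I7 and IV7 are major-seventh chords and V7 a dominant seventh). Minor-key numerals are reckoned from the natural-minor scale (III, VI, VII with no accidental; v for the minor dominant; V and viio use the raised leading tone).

VI43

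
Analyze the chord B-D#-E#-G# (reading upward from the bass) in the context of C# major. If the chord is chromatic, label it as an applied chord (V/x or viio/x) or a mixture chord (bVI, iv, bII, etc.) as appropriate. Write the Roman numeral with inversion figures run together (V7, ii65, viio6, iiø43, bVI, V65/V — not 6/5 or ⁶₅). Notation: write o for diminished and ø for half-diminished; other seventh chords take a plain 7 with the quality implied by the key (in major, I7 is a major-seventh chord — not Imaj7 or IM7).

viiø43/IV

Stacked in thirds the chord is E#-G#-B-D#: a half-diminished seventh chord on E#.
E# sits a half step below F# (IV in C# major); a diminished chord there is the applied leading-tone chord of IV.
With B in the bass the chord is in second inversion, so the figured bass is 43.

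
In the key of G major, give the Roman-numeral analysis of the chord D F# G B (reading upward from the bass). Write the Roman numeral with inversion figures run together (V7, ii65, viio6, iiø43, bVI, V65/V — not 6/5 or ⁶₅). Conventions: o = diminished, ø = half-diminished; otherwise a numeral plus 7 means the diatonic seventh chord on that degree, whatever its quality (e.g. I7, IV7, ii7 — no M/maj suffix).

I43

The pitches G-B-D-F# form a major seventh chord rooted on G.
G is scale degree 1 in G major, and a major seventh chord on that degree is written I7.
With D in the bass the chord is in second inversion, so the figured bass is 43.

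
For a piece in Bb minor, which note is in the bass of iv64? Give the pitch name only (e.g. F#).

Bb

iv in Bb minor has root Eb; the chord is Eb-Gb-Bb.
The figure 64 means second inversion — the fifth is in the bass.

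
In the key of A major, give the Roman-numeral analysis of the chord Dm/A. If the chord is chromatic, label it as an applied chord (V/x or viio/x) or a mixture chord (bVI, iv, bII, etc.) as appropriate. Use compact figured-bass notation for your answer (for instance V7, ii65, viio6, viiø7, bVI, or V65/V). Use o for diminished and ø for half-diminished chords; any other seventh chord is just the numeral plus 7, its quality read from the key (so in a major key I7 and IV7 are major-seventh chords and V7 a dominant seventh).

iv64

Stacked in thirds the chord is D-F-A: a minor triad on D.
D is the fourth degree of A major. This is the minor subdominant, borrowed from the parallel minor.
With A in the bass the chord is in second inversion, so the figured bass is 64.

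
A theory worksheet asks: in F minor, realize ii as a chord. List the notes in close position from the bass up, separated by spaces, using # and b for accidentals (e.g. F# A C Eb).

G Bb D

ii is the minor supertonic, borrowed from the parallel major (the Dorian ii). In F minor that root is G.
So the chord is G-Bb-D.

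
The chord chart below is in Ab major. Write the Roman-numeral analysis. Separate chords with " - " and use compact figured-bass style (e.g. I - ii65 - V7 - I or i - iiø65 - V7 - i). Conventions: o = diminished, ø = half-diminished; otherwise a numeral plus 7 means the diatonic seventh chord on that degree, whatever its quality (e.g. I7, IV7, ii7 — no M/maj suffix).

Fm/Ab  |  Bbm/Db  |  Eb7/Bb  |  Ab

Fm/Ab has root F, degree 6 in Ab major, so vi6.
Bbm/Db: minor triad on Bb = scale degree 2 → ii6.
Eb7/Bb: root Eb is the dominant; dominant seventh chord there is V43.
Ab: major triad on Ab = scale degree 1 → I.

vi6 - ii6 - V43 - I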